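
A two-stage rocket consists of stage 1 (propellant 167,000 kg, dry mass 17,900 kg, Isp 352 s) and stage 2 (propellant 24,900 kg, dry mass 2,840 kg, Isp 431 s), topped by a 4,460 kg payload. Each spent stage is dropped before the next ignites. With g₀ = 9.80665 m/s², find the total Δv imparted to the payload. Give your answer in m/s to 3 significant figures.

Δv ≈ 11300 m/s

Ignition mass of stage 1 = 167,000+17,900 + 24,900+2,840 + 4,460 = 217,100 kg.
Stage 1: m₀ = 217,100 kg, m_f = 217,100 − 167,000 = 50,100 kg; Δv = 352×9.80665×ln(4.333) = 3451.9×1.4663 ≈ 5062 m/s.
Stage 2: m₀ = 32,200 kg, m_f = 32,200 − 24,900 = 7,300 kg; Δv = 431×9.80665×ln(4.411) = 4226.7×1.4841 ≈ 6273 m/s.
Total Δv = 5062 + 6273 = 11335 m/s.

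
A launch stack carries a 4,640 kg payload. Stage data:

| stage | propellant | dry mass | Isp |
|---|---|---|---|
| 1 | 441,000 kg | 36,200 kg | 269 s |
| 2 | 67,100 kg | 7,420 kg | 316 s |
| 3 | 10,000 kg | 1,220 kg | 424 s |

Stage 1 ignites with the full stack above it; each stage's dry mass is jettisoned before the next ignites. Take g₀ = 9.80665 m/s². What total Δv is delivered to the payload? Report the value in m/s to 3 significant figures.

Δv ≈ 12300 m/s

Ignition mass of stage 1 = 441,000+36,200 + 67,100+7,420 + 10,000+1,220 + 4,640 = 567,580 kg.
Stage 1: m₀ = 567,580 kg, m_f = 567,580 − 441,000 = 126,580 kg; Δv = 269×9.80665×ln(4.484) = 2638.0×1.5005 ≈ 3958 m/s.
Stage 2: m₀ = 90,380 kg, m_f = 90,380 − 67,100 = 23,280 kg; Δv = 316×9.80665×ln(3.882) = 3098.9×1.3564 ≈ 4203 m/s.
Stage 3: m₀ = 15,860 kg, m_f = 15,860 − 10,000 = 5,860 kg; Δv = 424×9.80665×ln(2.706) = 4158.0×0.9957 ≈ 4140 m/s.
Total Δv = 3958 + 4203 + 4140 = 12301 m/s.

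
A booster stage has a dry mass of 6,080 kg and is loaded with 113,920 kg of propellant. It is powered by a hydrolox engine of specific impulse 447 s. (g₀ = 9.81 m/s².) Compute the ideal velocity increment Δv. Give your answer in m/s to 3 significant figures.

v_e = Isp · g₀ = 447 × 9.81 = 4385.1 m/s.
m₀ = m_dry + m_prop = 6,080 + 113,920 = 120,000 kg.
Δv = v_e · ln(m₀/m_f) = 4385.1 × ln(19.74) = 4385.1 × 2.9825 ≈ 13078.4 m/s.

Δv ≈ 13100 m/s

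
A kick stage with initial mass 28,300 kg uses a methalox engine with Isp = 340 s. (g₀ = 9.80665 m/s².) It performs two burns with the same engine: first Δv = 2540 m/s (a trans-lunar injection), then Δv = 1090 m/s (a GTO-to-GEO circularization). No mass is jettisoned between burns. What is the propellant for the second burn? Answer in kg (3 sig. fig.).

propellant for the second burn ≈ 3680 kg

v_e = Isp · g₀ = 340 × 9.80665 = 3334.3 m/s.
After the first burn: m = 28300 × exp(−2540/3334.3) = 28300 × 0.46683 = 13,211.3 kg.
After the second burn: m = 13,211.3 × exp(−1090/3334.3) = 13,211.3 × 0.72115 = 9,527.33 kg.
Second-burn propellant = 13,211.3 − 9,527.33 = 3,683.97 kg.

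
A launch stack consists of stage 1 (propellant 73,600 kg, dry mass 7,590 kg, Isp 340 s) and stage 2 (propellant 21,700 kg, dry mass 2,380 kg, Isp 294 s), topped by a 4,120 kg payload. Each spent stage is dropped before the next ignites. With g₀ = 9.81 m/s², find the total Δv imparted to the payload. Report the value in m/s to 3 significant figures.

Ignition mass of stage 1 = 73,600+7,590 + 21,700+2,380 + 4,120 = 109,390 kg.
Stage 1: m₀ = 109,390 kg, m_f = 109,390 − 73,600 = 35,790 kg; Δv = 340×9.81×ln(3.056) = 3335.4×1.1173 ≈ 3726 m/s.
Stage 2: m₀ = 28,200 kg, m_f = 28,200 − 21,700 = 6,500 kg; Δv = 294×9.81×ln(4.338) = 2884.1×1.4675 ≈ 4233 m/s.
Total Δv = 3726 + 4233 = 7959 m/s.

Δv ≈ 7960 m/s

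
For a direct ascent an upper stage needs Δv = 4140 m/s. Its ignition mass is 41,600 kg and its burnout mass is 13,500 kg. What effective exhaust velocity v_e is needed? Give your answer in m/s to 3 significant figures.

ln(m₀/m_f) = ln(41600/13500) = ln(3.081) = 1.1254.
By the Tsiolkovsky rocket equation, v_e = Δv / ln(m₀/m_f) = 4140 / 1.1254 = 3678.7 m/s.

v_e ≈ 3680 m/s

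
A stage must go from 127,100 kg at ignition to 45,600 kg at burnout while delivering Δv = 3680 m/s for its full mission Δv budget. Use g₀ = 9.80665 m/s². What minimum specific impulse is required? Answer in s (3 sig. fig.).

Isp ≈ 366 s

ln(m₀/m_f) = ln(127100/45600) = ln(2.787) = 1.0251.
v_e = Δv / ln(m₀/m_f) = 3680 / 1.0251 = 3590.0 m/s.
Isp = v_e / g₀ = 3590.0 / 9.80665 = 366.1 s.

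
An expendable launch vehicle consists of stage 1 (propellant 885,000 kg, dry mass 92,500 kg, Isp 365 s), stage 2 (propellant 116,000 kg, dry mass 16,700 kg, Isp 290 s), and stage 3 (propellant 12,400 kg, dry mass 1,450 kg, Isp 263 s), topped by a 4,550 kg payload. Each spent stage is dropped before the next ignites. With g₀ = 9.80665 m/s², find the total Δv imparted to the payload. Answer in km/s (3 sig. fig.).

Ignition mass of stage 1 = 885,000+92,500 + 116,000+16,700 + 12,400+1,450 + 4,550 = 1,128,600 kg.
Stage 1: m₀ = 1,128,600 kg, m_f = 1,128,600 − 885,000 = 243,600 kg; Δv = 365×9.80665×ln(4.633) = 3579.4×1.5332 ≈ 5488 m/s.
Stage 2: m₀ = 151,100 kg, m_f = 151,100 − 116,000 = 35,100 kg; Δv = 290×9.80665×ln(4.305) = 2843.9×1.4597 ≈ 4151 m/s.
Stage 3: m₀ = 18,400 kg, m_f = 18,400 − 12,400 = 6,000 kg; Δv = 263×9.80665×ln(3.067) = 2579.1×1.1206 ≈ 2890 m/s.
Total Δv = 5488 + 4151 + 2890 = 12529 m/s.

Δv ≈ 12.5 km/s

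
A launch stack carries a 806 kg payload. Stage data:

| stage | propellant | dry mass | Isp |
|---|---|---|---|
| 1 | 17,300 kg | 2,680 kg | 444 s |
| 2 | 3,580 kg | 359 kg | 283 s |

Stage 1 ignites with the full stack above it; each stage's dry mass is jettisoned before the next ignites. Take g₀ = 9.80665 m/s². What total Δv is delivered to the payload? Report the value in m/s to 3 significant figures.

Δv ≈ 9140 m/s

Ignition mass of stage 1 = 17,300+2,680 + 3,580+359 + 806 = 24,725 kg.
Stage 1: m₀ = 24,725 kg, m_f = 24,725 − 17,300 = 7,425 kg; Δv = 444×9.80665×ln(3.33) = 4354.2×1.2030 ≈ 5238 m/s.
Stage 2: m₀ = 4,745 kg, m_f = 4,745 − 3,580 = 1,165 kg; Δv = 283×9.80665×ln(4.073) = 2775.3×1.4044 ≈ 3898 m/s.
Total Δv = 5238 + 3898 = 9136 m/s.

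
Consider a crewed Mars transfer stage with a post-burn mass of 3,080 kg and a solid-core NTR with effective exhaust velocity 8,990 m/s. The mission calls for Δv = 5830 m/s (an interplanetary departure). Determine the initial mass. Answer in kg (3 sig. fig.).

m₀/m_f = exp(Δv / v_e) = exp(5830 / 8990.0) = exp(0.6485) = 1.9127.
m₀ = m_f × 1.9127 = 3,080 × 1.9127 = 5,891.12 kg.

initial mass ≈ 5890 kg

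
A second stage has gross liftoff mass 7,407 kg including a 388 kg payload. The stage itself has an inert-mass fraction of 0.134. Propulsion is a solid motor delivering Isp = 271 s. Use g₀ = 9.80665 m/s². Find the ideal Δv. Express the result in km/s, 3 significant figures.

Δv ≈ 4.57 km/s

Stage wet mass = m₀ − payload = 7,407 − 388 = 7,019 kg.
Stage dry mass = ε × stage wet mass = 0.134 × 7,019 = 940.546 kg.
Burnout mass m_f = stage dry + payload = 940.546 + 388 = 1,328.546 kg.
v_e = Isp · g₀ = 271 × 9.80665 = 2657.6 m/s.
By the Tsiolkovsky rocket equation, Δv = v_e · ln(7,407/1,328.546) = 2657.6 × ln(5.575) = 2657.6 × 1.7183 ≈ 4567 m/s.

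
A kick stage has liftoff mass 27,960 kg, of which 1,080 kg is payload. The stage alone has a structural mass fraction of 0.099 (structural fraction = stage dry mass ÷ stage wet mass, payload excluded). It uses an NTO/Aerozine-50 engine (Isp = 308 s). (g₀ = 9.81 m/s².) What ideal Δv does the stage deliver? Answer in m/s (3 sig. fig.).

Stage wet mass = m₀ − payload = 27,960 − 1,080 = 26,880 kg.
Stage dry mass = ε × stage wet mass = 0.099 × 26,880 = 2,661.12 kg.
Burnout mass m_f = stage dry + payload = 2,661.12 + 1,080 = 3,741.12 kg.
v_e = Isp · g₀ = 308 × 9.81 = 3021.5 m/s.
Using Δv = v_e ln(m₀/m_f): Δv = v_e · ln(27,960/3,741.12) = 3021.5 × ln(7.474) = 3021.5 × 2.0114 ≈ 6077 m/s.

Δv ≈ 6080 m/s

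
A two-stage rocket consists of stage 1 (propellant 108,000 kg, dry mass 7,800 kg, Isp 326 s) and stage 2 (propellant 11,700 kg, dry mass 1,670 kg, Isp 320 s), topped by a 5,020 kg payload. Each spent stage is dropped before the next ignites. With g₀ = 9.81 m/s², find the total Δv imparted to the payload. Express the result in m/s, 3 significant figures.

Δv ≈ 8400 m/s

Ignition mass of stage 1 = 108,000+7,800 + 11,700+1,670 + 5,020 = 134,190 kg.
Stage 1: m₀ = 134,190 kg, m_f = 134,190 − 108,000 = 26,190 kg; Δv = 326×9.81×ln(5.124) = 3198.1×1.6339 ≈ 5225 m/s.
Stage 2: m₀ = 18,390 kg, m_f = 18,390 − 11,700 = 6,690 kg; Δv = 320×9.81×ln(2.749) = 3139.2×1.0112 ≈ 3174 m/s.
Total Δv = 5225 + 3174 = 8399 m/s.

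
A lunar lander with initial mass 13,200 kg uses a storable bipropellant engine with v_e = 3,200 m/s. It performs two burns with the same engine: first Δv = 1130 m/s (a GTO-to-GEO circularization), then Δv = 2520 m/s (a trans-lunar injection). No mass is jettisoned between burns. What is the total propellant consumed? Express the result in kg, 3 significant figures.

total propellant consumed ≈ 8980 kg

After the first burn: m = 13200 × exp(−1130/3200.0) = 13200 × 0.70249 = 9,272.87 kg.
After the second burn: m = 9,272.87 × exp(−2520/3200.0) = 9,272.87 × 0.45498 = 4,218.97 kg.
Total propellant = m₀ − m_final = 13200 − 4,218.97 = 8,981.03 kg.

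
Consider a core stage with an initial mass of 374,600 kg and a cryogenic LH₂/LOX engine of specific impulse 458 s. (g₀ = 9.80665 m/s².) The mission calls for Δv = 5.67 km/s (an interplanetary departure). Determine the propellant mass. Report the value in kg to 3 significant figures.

propellant mass ≈ 269000 kg

v_e = Isp · g₀ = 458 × 9.80665 = 4491.4 m/s.
By the Tsiolkovsky rocket equation, m₀/m_f = exp(Δv / v_e) = exp(5670 / 4491.4) = exp(1.2624) = 3.5339.
m_f = 374,600 / 3.5339 = 106,002 kg, so propellant = m₀ − m_f = 374,600 − 106,002 = 268,598 kg.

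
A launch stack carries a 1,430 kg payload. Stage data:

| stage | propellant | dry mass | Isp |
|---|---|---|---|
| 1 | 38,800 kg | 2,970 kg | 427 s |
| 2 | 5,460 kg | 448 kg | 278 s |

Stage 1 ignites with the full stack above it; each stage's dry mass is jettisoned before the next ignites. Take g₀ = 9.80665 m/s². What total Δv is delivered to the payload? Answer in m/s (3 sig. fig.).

Ignition mass of stage 1 = 38,800+2,970 + 5,460+448 + 1,430 = 49,108 kg.
Stage 1: m₀ = 49,108 kg, m_f = 49,108 − 38,800 = 10,308 kg; Δv = 427×9.80665×ln(4.764) = 4187.4×1.5611 ≈ 6537 m/s.
Stage 2: m₀ = 7,338 kg, m_f = 7,338 − 5,460 = 1,878 kg; Δv = 278×9.80665×ln(3.907) = 2726.2×1.3629 ≈ 3715 m/s.
Total Δv = 6537 + 3715 = 10252 m/s.

Δv ≈ 10300 m/s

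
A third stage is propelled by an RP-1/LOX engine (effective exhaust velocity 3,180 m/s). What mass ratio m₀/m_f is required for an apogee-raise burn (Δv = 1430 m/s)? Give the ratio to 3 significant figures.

mass ratio ≈ 1.57

From the ideal rocket equation, m₀/m_f = exp(Δv / v_e) = exp(1430 / 3180.0) = exp(0.4497) = 1.5678.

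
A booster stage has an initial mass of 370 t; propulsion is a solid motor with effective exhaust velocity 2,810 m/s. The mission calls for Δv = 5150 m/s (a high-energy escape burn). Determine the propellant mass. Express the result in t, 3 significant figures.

m₀/m_f = exp(Δv / v_e) = exp(5150 / 2810.0) = exp(1.8327) = 6.2510.
m_f = 370 / 6.2510 = 59.1905 t, so propellant = m₀ − m_f = 370 − 59.1905 = 310.8095 t.

propellant mass ≈ 311 t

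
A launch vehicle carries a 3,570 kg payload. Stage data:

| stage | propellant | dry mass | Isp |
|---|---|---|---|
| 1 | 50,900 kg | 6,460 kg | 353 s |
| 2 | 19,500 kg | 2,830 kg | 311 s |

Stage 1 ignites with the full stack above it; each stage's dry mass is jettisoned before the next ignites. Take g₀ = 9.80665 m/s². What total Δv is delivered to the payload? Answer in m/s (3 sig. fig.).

Ignition mass of stage 1 = 50,900+6,460 + 19,500+2,830 + 3,570 = 83,260 kg.
Stage 1: m₀ = 83,260 kg, m_f = 83,260 − 50,900 = 32,360 kg; Δv = 353×9.80665×ln(2.573) = 3461.7×0.9450 ≈ 3272 m/s.
Stage 2: m₀ = 25,900 kg, m_f = 25,900 − 19,500 = 6,400 kg; Δv = 311×9.80665×ln(4.047) = 3049.9×1.3979 ≈ 4264 m/s.
Total Δv = 3272 + 4264 = 7536 m/s.

Δv ≈ 7540 m/s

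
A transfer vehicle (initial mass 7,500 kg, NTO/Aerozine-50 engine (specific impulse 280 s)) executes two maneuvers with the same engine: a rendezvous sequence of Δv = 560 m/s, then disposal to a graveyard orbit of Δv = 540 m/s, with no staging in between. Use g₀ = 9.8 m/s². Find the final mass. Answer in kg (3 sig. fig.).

final mass ≈ 5020 kg

v_e = Isp · g₀ = 280 × 9.8 = 2744.0 m/s.
After the first burn: m = 7500 × exp(−560/2744.0) = 7500 × 0.81540 = 6,115.5 kg.
After the second burn: m = 6,115.5 × exp(−540/2744.0) = 6,115.5 × 0.82136 = 5,023.03 kg.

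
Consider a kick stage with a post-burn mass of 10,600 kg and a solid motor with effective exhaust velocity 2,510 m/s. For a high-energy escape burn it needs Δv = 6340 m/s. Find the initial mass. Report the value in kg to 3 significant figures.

From the ideal rocket equation, m₀/m_f = exp(Δv / v_e) = exp(6340 / 2510.0) = exp(2.5259) = 12.5021.
m₀ = m_f × 12.5021 = 10,600 × 12.5021 = 132,522 kg.

initial mass ≈ 133000 kg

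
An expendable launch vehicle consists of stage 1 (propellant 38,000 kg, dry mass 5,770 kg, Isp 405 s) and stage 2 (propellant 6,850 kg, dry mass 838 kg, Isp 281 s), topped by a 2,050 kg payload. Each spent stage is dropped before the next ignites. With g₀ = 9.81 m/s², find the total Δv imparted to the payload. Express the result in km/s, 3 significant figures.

Ignition mass of stage 1 = 38,000+5,770 + 6,850+838 + 2,050 = 53,508 kg.
Stage 1: m₀ = 53,508 kg, m_f = 53,508 − 38,000 = 15,508 kg; Δv = 405×9.81×ln(3.45) = 3973.1×1.2385 ≈ 4921 m/s.
Stage 2: m₀ = 9,738 kg, m_f = 9,738 − 6,850 = 2,888 kg; Δv = 281×9.81×ln(3.372) = 2756.6×1.2155 ≈ 3351 m/s.
Total Δv = 4921 + 3351 = 8272 m/s.

Δv ≈ 8.27 km/s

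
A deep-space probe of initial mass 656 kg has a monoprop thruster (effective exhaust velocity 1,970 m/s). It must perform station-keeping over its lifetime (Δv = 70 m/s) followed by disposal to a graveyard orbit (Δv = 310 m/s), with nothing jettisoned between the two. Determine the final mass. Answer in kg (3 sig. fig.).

After the first burn: m = 656 × exp(−70/1970.0) = 656 × 0.96509 = 633.099 kg.
After the second burn: m = 633.099 × exp(−310/1970.0) = 633.099 × 0.85440 = 540.92 kg.

final mass ≈ 541 kg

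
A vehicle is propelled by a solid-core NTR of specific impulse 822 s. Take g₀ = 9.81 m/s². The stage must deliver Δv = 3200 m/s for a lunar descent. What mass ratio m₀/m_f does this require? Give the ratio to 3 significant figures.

v_e = Isp · g₀ = 822 × 9.81 = 8063.8 m/s.
Rocket equation: m₀/m_f = exp(Δv / v_e) = exp(3200 / 8063.8) = exp(0.3968) = 1.4871.

mass ratio ≈ 1.49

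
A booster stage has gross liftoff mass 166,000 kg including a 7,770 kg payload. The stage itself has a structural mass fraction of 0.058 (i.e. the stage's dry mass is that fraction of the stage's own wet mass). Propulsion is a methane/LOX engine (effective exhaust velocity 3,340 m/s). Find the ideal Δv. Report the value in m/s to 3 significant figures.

Stage wet mass = m₀ − payload = 166,000 − 7,770 = 158,230 kg.
Stage dry mass = ε × stage wet mass = 0.058 × 158,230 = 9,177.34 kg.
Burnout mass m_f = stage dry + payload = 9,177.34 + 7,770 = 16,947.34 kg.
Δv = v_e · ln(166,000/16,947.34) = 3340.0 × ln(9.795) = 3340.0 × 2.2819 ≈ 7621 m/s.

Δv ≈ 7620 m/s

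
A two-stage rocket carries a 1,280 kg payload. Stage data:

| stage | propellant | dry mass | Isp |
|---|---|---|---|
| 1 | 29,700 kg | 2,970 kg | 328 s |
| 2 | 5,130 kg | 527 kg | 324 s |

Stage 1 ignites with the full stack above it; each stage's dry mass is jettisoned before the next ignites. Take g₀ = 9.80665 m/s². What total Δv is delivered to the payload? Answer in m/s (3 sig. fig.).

Ignition mass of stage 1 = 29,700+2,970 + 5,130+527 + 1,280 = 39,607 kg.
Stage 1: m₀ = 39,607 kg, m_f = 39,607 − 29,700 = 9,907 kg; Δv = 328×9.80665×ln(3.998) = 3216.6×1.3858 ≈ 4457 m/s.
Stage 2: m₀ = 6,937 kg, m_f = 6,937 − 5,130 = 1,807 kg; Δv = 324×9.80665×ln(3.839) = 3177.4×1.3452 ≈ 4274 m/s.
Total Δv = 4457 + 4274 = 8731 m/s.

Δv ≈ 8730 m/s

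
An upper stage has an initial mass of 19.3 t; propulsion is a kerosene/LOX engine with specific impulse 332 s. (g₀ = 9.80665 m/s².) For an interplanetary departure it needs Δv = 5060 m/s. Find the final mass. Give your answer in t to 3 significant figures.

final mass ≈ 4.08 t

v_e = Isp · g₀ = 332 × 9.80665 = 3255.8 m/s.
Rocket equation: m₀/m_f = exp(Δv / v_e) = exp(5060 / 3255.8) = exp(1.5541) = 4.7310.
m_f = m₀ / 4.7310 = 19.3 / 4.7310 = 4.07948 t.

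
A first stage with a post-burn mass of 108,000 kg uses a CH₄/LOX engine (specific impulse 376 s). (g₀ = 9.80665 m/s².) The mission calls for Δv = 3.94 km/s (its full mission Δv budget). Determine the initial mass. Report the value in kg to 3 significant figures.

initial mass ≈ 314000 kg

v_e = Isp · g₀ = 376 × 9.80665 = 3687.3 m/s.
m₀/m_f = exp(Δv / v_e) = exp(3940 / 3687.3) = exp(1.0685) = 2.9111.
m₀ = m_f × 2.9111 = 108,000 × 2.9111 = 314,399 kg.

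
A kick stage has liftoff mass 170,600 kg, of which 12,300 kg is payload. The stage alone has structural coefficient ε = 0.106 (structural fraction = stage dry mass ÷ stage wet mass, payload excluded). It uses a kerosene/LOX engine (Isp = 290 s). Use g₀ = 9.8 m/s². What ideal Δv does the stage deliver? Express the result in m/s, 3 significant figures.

Δv ≈ 5030 m/s

Stage wet mass = m₀ − payload = 170,600 − 12,300 = 158,300 kg.
Stage dry mass = ε × stage wet mass = 0.106 × 158,300 = 16,779.8 kg.
Burnout mass m_f = stage dry + payload = 16,779.8 + 12,300 = 29,079.8 kg.
v_e = Isp · g₀ = 290 × 9.8 = 2842.0 m/s.
By the Tsiolkovsky rocket equation, Δv = v_e · ln(170,600/29,079.8) = 2842.0 × ln(5.867) = 2842.0 × 1.7693 ≈ 5028 m/s.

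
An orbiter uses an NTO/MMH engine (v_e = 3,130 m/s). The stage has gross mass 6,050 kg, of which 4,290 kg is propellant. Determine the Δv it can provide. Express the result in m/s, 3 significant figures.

Δv ≈ 3860 m/s

m_f = m₀ − m_prop = 6,050 − 4,290 = 1,760 kg.
From the ideal rocket equation, Δv = v_e · ln(m₀/m_f) = 3130.0 × ln(3.438) = 3130.0 × 1.2347 ≈ 3864.8 m/s.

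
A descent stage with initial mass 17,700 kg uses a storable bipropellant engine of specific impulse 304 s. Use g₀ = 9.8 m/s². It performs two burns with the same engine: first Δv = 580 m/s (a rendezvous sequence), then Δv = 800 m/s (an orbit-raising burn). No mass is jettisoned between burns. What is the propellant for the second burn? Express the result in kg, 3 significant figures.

v_e = Isp · g₀ = 304 × 9.8 = 2979.2 m/s.
After the first burn: m = 17700 × exp(−580/2979.2) = 17700 × 0.82310 = 14,568.9 kg.
After the second burn: m = 14,568.9 × exp(−800/2979.2) = 14,568.9 × 0.76450 = 11,137.9 kg.
Second-burn propellant = 14,568.9 − 11,137.9 = 3,431 kg.

propellant for the second burn ≈ 3430 kg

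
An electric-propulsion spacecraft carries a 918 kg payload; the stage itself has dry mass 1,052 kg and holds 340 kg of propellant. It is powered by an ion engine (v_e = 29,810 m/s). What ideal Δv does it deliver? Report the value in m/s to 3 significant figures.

m₀ = payload + dry + propellant = 918 + 1,052 + 340 = 2,310 kg.
m_f = payload + dry = 918 + 1,052 = 1,970 kg.
Δv = v_e · ln(m₀/m_f) = 29810.0 × ln(1.173) = 29810.0 × 0.1592 ≈ 4746.2 m/s.

Δv ≈ 4750 m/s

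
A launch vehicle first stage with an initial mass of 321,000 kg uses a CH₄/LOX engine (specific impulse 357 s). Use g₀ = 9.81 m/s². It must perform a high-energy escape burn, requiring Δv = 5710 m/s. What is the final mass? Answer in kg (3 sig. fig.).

final mass ≈ 62900 kg

v_e = Isp · g₀ = 357 × 9.81 = 3502.2 m/s.
From the ideal rocket equation, m₀/m_f = exp(Δv / v_e) = exp(5710 / 3502.2) = exp(1.6304) = 5.1060.
m_f = m₀ / 5.1060 = 321,000 / 5.1060 = 62,867.2 kg.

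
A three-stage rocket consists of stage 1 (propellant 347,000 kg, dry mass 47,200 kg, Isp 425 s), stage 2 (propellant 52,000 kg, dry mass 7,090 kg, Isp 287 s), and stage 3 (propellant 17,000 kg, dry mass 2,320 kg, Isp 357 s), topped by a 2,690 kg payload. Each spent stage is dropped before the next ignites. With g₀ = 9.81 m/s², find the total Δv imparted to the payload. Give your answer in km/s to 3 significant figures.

Δv ≈ 13.5 km/s

Ignition mass of stage 1 = 347,000+47,200 + 52,000+7,090 + 17,000+2,320 + 2,690 = 475,300 kg.
Stage 1: m₀ = 475,300 kg, m_f = 475,300 − 347,000 = 128,300 kg; Δv = 425×9.81×ln(3.705) = 4169.2×1.3096 ≈ 5460 m/s.
Stage 2: m₀ = 81,100 kg, m_f = 81,100 − 52,000 = 29,100 kg; Δv = 287×9.81×ln(2.787) = 2815.5×1.0249 ≈ 2886 m/s.
Stage 3: m₀ = 22,010 kg, m_f = 22,010 − 17,000 = 5,010 kg; Δv = 357×9.81×ln(4.393) = 3502.2×1.4801 ≈ 5183 m/s.
Total Δv = 5460 + 2886 + 5183 = 13529 m/s.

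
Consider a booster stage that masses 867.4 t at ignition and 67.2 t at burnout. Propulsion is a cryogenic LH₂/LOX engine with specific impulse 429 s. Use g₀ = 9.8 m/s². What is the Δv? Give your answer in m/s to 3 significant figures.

Δv ≈ 10800 m/s

v_e = Isp · g₀ = 429 × 9.8 = 4204.2 m/s.
Δv = v_e · ln(m₀/m_f) = 4204.2 × ln(12.91) = 4204.2 × 2.5578 ≈ 10753.6 m/s.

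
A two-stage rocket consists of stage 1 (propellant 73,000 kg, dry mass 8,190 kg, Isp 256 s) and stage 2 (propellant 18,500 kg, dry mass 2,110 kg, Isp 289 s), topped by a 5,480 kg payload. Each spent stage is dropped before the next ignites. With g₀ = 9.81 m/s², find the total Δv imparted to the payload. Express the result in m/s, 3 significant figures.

Δv ≈ 6370 m/s

Ignition mass of stage 1 = 73,000+8,190 + 18,500+2,110 + 5,480 = 107,280 kg.
Stage 1: m₀ = 107,280 kg, m_f = 107,280 − 73,000 = 34,280 kg; Δv = 256×9.81×ln(3.13) = 2511.4×1.1409 ≈ 2865 m/s.
Stage 2: m₀ = 26,090 kg, m_f = 26,090 − 18,500 = 7,590 kg; Δv = 289×9.81×ln(3.437) = 2835.1×1.2347 ≈ 3501 m/s.
Total Δv = 2865 + 3501 = 6366 m/s.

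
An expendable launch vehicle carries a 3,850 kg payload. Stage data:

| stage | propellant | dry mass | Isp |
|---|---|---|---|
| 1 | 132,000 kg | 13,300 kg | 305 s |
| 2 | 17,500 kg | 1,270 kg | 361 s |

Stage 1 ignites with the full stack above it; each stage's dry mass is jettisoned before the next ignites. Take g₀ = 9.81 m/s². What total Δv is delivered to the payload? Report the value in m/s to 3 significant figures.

Ignition mass of stage 1 = 132,000+13,300 + 17,500+1,270 + 3,850 = 167,920 kg.
Stage 1: m₀ = 167,920 kg, m_f = 167,920 − 132,000 = 35,920 kg; Δv = 305×9.81×ln(4.675) = 2992.1×1.5422 ≈ 4614 m/s.
Stage 2: m₀ = 22,620 kg, m_f = 22,620 − 17,500 = 5,120 kg; Δv = 361×9.81×ln(4.418) = 3541.4×1.4857 ≈ 5261 m/s.
Total Δv = 4614 + 5261 = 9875 m/s.

Δv ≈ 9880 m/s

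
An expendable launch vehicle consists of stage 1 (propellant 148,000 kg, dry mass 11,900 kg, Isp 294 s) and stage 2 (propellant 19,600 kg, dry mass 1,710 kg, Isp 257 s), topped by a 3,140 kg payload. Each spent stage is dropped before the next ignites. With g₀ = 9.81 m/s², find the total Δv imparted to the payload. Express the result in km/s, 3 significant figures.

Ignition mass of stage 1 = 148,000+11,900 + 19,600+1,710 + 3,140 = 184,350 kg.
Stage 1: m₀ = 184,350 kg, m_f = 184,350 − 148,000 = 36,350 kg; Δv = 294×9.81×ln(5.072) = 2884.1×1.6236 ≈ 4683 m/s.
Stage 2: m₀ = 24,450 kg, m_f = 24,450 − 19,600 = 4,850 kg; Δv = 257×9.81×ln(5.041) = 2521.2×1.6177 ≈ 4078 m/s.
Total Δv = 4683 + 4078 = 8761 m/s.

Δv ≈ 8.76 km/s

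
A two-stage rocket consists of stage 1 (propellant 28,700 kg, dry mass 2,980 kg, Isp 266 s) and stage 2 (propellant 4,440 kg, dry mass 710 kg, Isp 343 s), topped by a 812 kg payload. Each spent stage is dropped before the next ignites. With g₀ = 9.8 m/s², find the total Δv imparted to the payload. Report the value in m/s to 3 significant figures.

Δv ≈ 8340 m/s

Ignition mass of stage 1 = 28,700+2,980 + 4,440+710 + 812 = 37,642 kg.
Stage 1: m₀ = 37,642 kg, m_f = 37,642 − 28,700 = 8,942 kg; Δv = 266×9.8×ln(4.21) = 2606.8×1.4374 ≈ 3747 m/s.
Stage 2: m₀ = 5,962 kg, m_f = 5,962 − 4,440 = 1,522 kg; Δv = 343×9.8×ln(3.917) = 3361.4×1.3654 ≈ 4590 m/s.
Total Δv = 3747 + 4590 = 8337 m/s.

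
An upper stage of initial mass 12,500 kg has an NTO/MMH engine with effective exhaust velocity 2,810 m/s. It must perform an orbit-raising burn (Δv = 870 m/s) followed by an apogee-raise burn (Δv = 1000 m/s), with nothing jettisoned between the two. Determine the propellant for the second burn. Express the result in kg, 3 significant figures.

After the first burn: m = 12500 × exp(−870/2810.0) = 12500 × 0.73373 = 9,171.63 kg.
After the second burn: m = 9,171.63 × exp(−1000/2810.0) = 9,171.63 × 0.70056 = 6,425.28 kg.
Second-burn propellant = 9,171.63 − 6,425.28 = 2,746.35 kg.

propellant for the second burn ≈ 2750 kg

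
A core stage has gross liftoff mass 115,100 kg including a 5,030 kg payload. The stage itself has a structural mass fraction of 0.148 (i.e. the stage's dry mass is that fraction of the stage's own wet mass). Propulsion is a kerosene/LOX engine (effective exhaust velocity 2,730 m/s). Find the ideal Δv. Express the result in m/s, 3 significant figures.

Δv ≈ 4600 m/s

Stage wet mass = m₀ − payload = 115,100 − 5,030 = 110,070 kg.
Stage dry mass = ε × stage wet mass = 0.148 × 110,070 = 16,290.4 kg.
Burnout mass m_f = stage dry + payload = 16,290.4 + 5,030 = 21,320.4 kg.
Rocket equation: Δv = v_e · ln(115,100/21,320.4) = 2730.0 × ln(5.399) = 2730.0 × 1.6861 ≈ 4603 m/s.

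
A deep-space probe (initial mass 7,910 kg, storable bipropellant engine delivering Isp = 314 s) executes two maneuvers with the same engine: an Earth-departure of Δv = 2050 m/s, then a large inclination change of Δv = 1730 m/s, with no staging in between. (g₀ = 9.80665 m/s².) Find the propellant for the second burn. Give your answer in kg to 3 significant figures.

v_e = Isp · g₀ = 314 × 9.80665 = 3079.3 m/s.
After the first burn: m = 7910 × exp(−2050/3079.3) = 7910 × 0.51389 = 4,064.87 kg.
After the second burn: m = 4,064.87 × exp(−1730/3079.3) = 4,064.87 × 0.57017 = 2,317.67 kg.
Second-burn propellant = 4,064.87 − 2,317.67 = 1,747.2 kg.

propellant for the second burn ≈ 1750 kg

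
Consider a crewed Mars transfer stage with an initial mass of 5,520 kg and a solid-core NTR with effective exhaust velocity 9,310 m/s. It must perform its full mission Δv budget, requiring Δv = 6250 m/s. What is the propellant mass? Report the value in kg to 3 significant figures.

By the Tsiolkovsky rocket equation, m₀/m_f = exp(Δv / v_e) = exp(6250 / 9310.0) = exp(0.6713) = 1.9568.
m_f = 5,520 / 1.9568 = 2,820.93 kg, so propellant = m₀ − m_f = 5,520 − 2,820.93 = 2,699.07 kg.

propellant mass ≈ 2700 kg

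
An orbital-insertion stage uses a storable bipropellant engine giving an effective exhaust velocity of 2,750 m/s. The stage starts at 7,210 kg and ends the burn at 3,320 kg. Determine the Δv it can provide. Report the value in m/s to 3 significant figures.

Δv = v_e · ln(m₀/m_f) = 2750.0 × ln(2.172) = 2750.0 × 0.7755 ≈ 2132.6 m/s.

Δv ≈ 2130 m/s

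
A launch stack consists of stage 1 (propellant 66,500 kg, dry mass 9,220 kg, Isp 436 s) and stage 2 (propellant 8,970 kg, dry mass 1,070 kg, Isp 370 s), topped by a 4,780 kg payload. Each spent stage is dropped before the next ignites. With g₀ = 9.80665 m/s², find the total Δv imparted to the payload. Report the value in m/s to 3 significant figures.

Δv ≈ 9040 m/s

Ignition mass of stage 1 = 66,500+9,220 + 8,970+1,070 + 4,780 = 90,540 kg.
Stage 1: m₀ = 90,540 kg, m_f = 90,540 − 66,500 = 24,040 kg; Δv = 436×9.80665×ln(3.766) = 4275.7×1.3261 ≈ 5670 m/s.
Stage 2: m₀ = 14,820 kg, m_f = 14,820 − 8,970 = 5,850 kg; Δv = 370×9.80665×ln(2.533) = 3628.5×0.9295 ≈ 3373 m/s.
Total Δv = 5670 + 3373 = 9043 m/s.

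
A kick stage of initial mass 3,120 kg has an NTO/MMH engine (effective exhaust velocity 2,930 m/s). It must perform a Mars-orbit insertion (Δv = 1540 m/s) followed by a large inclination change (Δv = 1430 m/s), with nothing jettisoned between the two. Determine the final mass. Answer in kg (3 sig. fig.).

final mass ≈ 1130 kg

After the first burn: m = 3120 × exp(−1540/2930.0) = 3120 × 0.59120 = 1,844.54 kg.
After the second burn: m = 1,844.54 × exp(−1430/2930.0) = 1,844.54 × 0.61382 = 1,132.22 kg.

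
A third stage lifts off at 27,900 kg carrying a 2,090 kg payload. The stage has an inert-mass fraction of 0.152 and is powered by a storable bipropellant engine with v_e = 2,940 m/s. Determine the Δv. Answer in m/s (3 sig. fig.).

Δv ≈ 4510 m/s

Stage wet mass = m₀ − payload = 27,900 − 2,090 = 25,810 kg.
Stage dry mass = ε × stage wet mass = 0.152 × 25,810 = 3,923.12 kg.
Burnout mass m_f = stage dry + payload = 3,923.12 + 2,090 = 6,013.12 kg.
Δv = v_e · ln(27,900/6,013.12) = 2940.0 × ln(4.64) = 2940.0 × 1.5347 ≈ 4512 m/s.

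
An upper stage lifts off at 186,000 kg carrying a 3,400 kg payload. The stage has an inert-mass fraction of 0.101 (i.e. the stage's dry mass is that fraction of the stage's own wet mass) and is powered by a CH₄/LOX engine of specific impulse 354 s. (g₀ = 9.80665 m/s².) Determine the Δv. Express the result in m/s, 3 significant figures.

Δv ≈ 7440 m/s

Stage wet mass = m₀ − payload = 186,000 − 3,400 = 182,600 kg.
Stage dry mass = ε × stage wet mass = 0.101 × 182,600 = 18,442.6 kg.
Burnout mass m_f = stage dry + payload = 18,442.6 + 3,400 = 21,842.6 kg.
v_e = Isp · g₀ = 354 × 9.80665 = 3471.6 m/s.
By the Tsiolkovsky rocket equation, Δv = v_e · ln(186,000/21,842.6) = 3471.6 × ln(8.515) = 3471.6 × 2.1419 ≈ 7436 m/s.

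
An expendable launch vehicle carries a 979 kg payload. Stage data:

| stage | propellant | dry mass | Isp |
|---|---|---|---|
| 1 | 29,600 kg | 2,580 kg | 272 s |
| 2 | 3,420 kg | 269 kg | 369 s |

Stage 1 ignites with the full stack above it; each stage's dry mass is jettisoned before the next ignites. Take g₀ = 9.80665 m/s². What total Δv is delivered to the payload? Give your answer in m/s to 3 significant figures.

Δv ≈ 9110 m/s

Ignition mass of stage 1 = 29,600+2,580 + 3,420+269 + 979 = 36,848 kg.
Stage 1: m₀ = 36,848 kg, m_f = 36,848 − 29,600 = 7,248 kg; Δv = 272×9.80665×ln(5.084) = 2667.4×1.6261 ≈ 4337 m/s.
Stage 2: m₀ = 4,668 kg, m_f = 4,668 − 3,420 = 1,248 kg; Δv = 369×9.80665×ln(3.74) = 3618.7×1.3192 ≈ 4774 m/s.
Total Δv = 4337 + 4774 = 9111 m/s.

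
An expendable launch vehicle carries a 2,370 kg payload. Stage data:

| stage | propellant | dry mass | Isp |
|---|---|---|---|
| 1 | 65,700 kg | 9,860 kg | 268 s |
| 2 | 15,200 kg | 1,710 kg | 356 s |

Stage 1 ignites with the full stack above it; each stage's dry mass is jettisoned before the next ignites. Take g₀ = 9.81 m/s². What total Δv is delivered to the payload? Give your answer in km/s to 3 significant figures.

Δv ≈ 8.53 km/s

Ignition mass of stage 1 = 65,700+9,860 + 15,200+1,710 + 2,370 = 94,840 kg.
Stage 1: m₀ = 94,840 kg, m_f = 94,840 − 65,700 = 29,140 kg; Δv = 268×9.81×ln(3.255) = 2629.1×1.1801 ≈ 3103 m/s.
Stage 2: m₀ = 19,280 kg, m_f = 19,280 − 15,200 = 4,080 kg; Δv = 356×9.81×ln(4.725) = 3492.4×1.5530 ≈ 5424 m/s.
Total Δv = 3103 + 5424 = 8527 m/s.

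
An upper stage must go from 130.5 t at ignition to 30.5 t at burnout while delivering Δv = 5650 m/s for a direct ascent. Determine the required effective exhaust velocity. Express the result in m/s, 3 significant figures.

ln(m₀/m_f) = ln(130500/30500) = ln(4.279) = 1.4536.
Rocket equation: v_e = Δv / ln(m₀/m_f) = 5650 / 1.4536 = 3886.8 m/s.

v_e ≈ 3890 m/s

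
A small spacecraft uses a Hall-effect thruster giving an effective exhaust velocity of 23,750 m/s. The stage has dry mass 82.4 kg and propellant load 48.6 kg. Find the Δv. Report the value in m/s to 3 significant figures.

m₀ = m_dry + m_prop = 82.4 + 48.6 = 131 kg.
Using Δv = v_e ln(m₀/m_f): Δv = v_e · ln(m₀/m_f) = 23750.0 × ln(1.59) = 23750.0 × 0.4636 ≈ 11010.8 m/s.

Δv ≈ 11000 m/s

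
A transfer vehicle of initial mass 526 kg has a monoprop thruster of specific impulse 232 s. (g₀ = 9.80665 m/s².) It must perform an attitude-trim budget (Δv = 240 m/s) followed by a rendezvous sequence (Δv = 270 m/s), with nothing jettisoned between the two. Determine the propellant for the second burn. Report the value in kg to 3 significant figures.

v_e = Isp · g₀ = 232 × 9.80665 = 2275.1 m/s.
After the first burn: m = 526 × exp(−240/2275.1) = 526 × 0.89989 = 473.342 kg.
After the second burn: m = 473.342 × exp(−270/2275.1) = 473.342 × 0.88810 = 420.375 kg.
Second-burn propellant = 473.342 − 420.375 = 52.967 kg.

propellant for the second burn ≈ 53.0 kg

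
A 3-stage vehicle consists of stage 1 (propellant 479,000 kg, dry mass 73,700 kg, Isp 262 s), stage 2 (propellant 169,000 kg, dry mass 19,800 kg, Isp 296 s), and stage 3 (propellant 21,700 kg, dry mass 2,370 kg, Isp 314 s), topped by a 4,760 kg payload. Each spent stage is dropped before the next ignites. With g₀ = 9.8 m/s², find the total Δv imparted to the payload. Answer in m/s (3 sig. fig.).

Δv ≈ 11100 m/s

Ignition mass of stage 1 = 479,000+73,700 + 169,000+19,800 + 21,700+2,370 + 4,760 = 770,330 kg.
Stage 1: m₀ = 770,330 kg, m_f = 770,330 − 479,000 = 291,330 kg; Δv = 262×9.8×ln(2.644) = 2567.6×0.9724 ≈ 2497 m/s.
Stage 2: m₀ = 217,630 kg, m_f = 217,630 − 169,000 = 48,630 kg; Δv = 296×9.8×ln(4.475) = 2900.8×1.4986 ≈ 4347 m/s.
Stage 3: m₀ = 28,830 kg, m_f = 28,830 − 21,700 = 7,130 kg; Δv = 314×9.8×ln(4.043) = 3077.2×1.3971 ≈ 4299 m/s.
Total Δv = 2497 + 4347 + 4299 = 11143 m/s.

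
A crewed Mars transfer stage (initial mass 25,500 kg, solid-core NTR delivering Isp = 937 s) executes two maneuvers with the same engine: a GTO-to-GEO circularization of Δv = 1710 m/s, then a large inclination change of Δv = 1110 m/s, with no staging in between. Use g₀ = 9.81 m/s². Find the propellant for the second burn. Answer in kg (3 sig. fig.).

propellant for the second burn ≈ 2410 kg

v_e = Isp · g₀ = 937 × 9.81 = 9192.0 m/s.
After the first burn: m = 25500 × exp(−1710/9192.0) = 25500 × 0.83025 = 21,171.4 kg.
After the second burn: m = 21,171.4 × exp(−1110/9192.0) = 21,171.4 × 0.88625 = 18,763.2 kg.
Second-burn propellant = 21,171.4 − 18,763.2 = 2,408.2 kg.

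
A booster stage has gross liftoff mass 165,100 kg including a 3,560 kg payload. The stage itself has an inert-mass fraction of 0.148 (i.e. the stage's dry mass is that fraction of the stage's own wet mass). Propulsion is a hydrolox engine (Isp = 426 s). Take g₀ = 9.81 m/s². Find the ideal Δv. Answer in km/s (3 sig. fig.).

Stage wet mass = m₀ − payload = 165,100 − 3,560 = 161,540 kg.
Stage dry mass = ε × stage wet mass = 0.148 × 161,540 = 23,907.9 kg.
Burnout mass m_f = stage dry + payload = 23,907.9 + 3,560 = 27,467.9 kg.
v_e = Isp · g₀ = 426 × 9.81 = 4179.1 m/s.
By the Tsiolkovsky rocket equation, Δv = v_e · ln(165,100/27,467.9) = 4179.1 × ln(6.011) = 4179.1 × 1.7935 ≈ 7495 m/s.

Δv ≈ 7.50 km/s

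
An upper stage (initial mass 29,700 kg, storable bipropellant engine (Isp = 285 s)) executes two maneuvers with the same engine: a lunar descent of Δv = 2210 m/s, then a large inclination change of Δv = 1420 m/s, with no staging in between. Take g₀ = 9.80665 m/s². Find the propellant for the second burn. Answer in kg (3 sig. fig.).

v_e = Isp · g₀ = 285 × 9.80665 = 2794.9 m/s.
After the first burn: m = 29700 × exp(−2210/2794.9) = 29700 × 0.45351 = 13,469.2 kg.
After the second burn: m = 13,469.2 × exp(−1420/2794.9) = 13,469.2 × 0.60166 = 8,103.88 kg.
Second-burn propellant = 13,469.2 − 8,103.88 = 5,365.32 kg.

propellant for the second burn ≈ 5370 kg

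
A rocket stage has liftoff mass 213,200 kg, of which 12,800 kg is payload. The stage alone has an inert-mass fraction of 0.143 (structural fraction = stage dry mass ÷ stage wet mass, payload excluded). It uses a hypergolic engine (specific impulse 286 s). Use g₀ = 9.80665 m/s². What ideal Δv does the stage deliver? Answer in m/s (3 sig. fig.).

Stage wet mass = m₀ − payload = 213,200 − 12,800 = 200,400 kg.
Stage dry mass = ε × stage wet mass = 0.143 × 200,400 = 28,657.2 kg.
Burnout mass m_f = stage dry + payload = 28,657.2 + 12,800 = 41,457.2 kg.
v_e = Isp · g₀ = 286 × 9.80665 = 2804.7 m/s.
Δv = v_e · ln(213,200/41,457.2) = 2804.7 × ln(5.143) = 2804.7 × 1.6376 ≈ 4593 m/s.

Δv ≈ 4590 m/s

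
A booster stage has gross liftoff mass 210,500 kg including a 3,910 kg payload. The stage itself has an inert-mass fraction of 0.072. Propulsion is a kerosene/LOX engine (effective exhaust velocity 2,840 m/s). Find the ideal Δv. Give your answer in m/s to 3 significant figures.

Stage wet mass = m₀ − payload = 210,500 − 3,910 = 206,590 kg.
Stage dry mass = ε × stage wet mass = 0.072 × 206,590 = 14,874.5 kg.
Burnout mass m_f = stage dry + payload = 14,874.5 + 3,910 = 18,784.5 kg.
Δv = v_e · ln(210,500/18,784.5) = 2840.0 × ln(11.21) = 2840.0 × 2.4165 ≈ 6863 m/s.

Δv ≈ 6860 m/s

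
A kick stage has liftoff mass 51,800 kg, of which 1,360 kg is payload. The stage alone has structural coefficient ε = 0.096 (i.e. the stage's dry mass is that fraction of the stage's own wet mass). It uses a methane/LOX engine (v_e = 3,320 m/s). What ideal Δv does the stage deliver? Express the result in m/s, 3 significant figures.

Stage wet mass = m₀ − payload = 51,800 − 1,360 = 50,440 kg.
Stage dry mass = ε × stage wet mass = 0.096 × 50,440 = 4,842.24 kg.
Burnout mass m_f = stage dry + payload = 4,842.24 + 1,360 = 6,202.24 kg.
Δv = v_e · ln(51,800/6,202.24) = 3320.0 × ln(8.352) = 3320.0 × 2.1225 ≈ 7047 m/s.

Δv ≈ 7050 m/s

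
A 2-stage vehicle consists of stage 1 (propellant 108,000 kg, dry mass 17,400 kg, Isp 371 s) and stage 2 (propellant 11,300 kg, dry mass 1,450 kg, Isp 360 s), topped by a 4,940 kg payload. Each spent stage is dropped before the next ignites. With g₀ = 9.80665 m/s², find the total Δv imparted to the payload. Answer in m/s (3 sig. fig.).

Ignition mass of stage 1 = 108,000+17,400 + 11,300+1,450 + 4,940 = 143,090 kg.
Stage 1: m₀ = 143,090 kg, m_f = 143,090 − 108,000 = 35,090 kg; Δv = 371×9.80665×ln(4.078) = 3638.3×1.4056 ≈ 5114 m/s.
Stage 2: m₀ = 17,690 kg, m_f = 17,690 − 11,300 = 6,390 kg; Δv = 360×9.80665×ln(2.768) = 3530.4×1.0183 ≈ 3595 m/s.
Total Δv = 5114 + 3595 = 8709 m/s.

Δv ≈ 8710 m/s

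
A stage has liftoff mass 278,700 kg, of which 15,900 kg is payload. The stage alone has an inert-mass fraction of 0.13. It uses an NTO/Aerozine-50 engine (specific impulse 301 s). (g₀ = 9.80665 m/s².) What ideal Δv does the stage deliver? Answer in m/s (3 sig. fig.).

Δv ≈ 5070 m/s

Stage wet mass = m₀ − payload = 278,700 − 15,900 = 262,800 kg.
Stage dry mass = ε × stage wet mass = 0.13 × 262,800 = 34,164 kg.
Burnout mass m_f = stage dry + payload = 34,164 + 15,900 = 50,064 kg.
v_e = Isp · g₀ = 301 × 9.80665 = 2951.8 m/s.
Δv = v_e · ln(278,700/50,064) = 2951.8 × ln(5.567) = 2951.8 × 1.7168 ≈ 5068 m/s.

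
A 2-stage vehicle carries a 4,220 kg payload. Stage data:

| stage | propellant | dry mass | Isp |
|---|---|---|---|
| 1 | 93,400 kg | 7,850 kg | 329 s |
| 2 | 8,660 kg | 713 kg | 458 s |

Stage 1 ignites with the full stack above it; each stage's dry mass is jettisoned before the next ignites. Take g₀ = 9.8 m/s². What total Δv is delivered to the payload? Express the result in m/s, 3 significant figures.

Ignition mass of stage 1 = 93,400+7,850 + 8,660+713 + 4,220 = 114,843 kg.
Stage 1: m₀ = 114,843 kg, m_f = 114,843 − 93,400 = 21,443 kg; Δv = 329×9.8×ln(5.356) = 3224.2×1.6782 ≈ 5411 m/s.
Stage 2: m₀ = 13,593 kg, m_f = 13,593 − 8,660 = 4,933 kg; Δv = 458×9.8×ln(2.756) = 4488.4×1.0136 ≈ 4549 m/s.
Total Δv = 5411 + 4549 = 9960 m/s.

Δv ≈ 9960 m/s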